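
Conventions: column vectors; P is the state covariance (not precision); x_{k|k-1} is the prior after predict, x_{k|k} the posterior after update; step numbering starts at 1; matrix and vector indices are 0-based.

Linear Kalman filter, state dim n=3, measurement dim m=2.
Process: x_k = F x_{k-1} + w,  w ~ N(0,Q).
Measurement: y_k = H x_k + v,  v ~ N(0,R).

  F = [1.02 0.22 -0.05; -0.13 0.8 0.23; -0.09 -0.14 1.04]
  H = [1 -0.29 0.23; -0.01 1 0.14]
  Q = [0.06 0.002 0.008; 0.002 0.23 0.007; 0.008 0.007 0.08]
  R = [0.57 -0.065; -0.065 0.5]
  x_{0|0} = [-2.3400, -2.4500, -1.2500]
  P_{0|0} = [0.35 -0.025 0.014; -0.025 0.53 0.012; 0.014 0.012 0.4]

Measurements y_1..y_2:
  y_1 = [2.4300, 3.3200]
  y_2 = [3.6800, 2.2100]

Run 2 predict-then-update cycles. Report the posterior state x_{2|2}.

step 1: x^-=[-2.8633, -1.9433, -0.7464]  P^-=[0.4379 0.0281 -0.0394; 0.0281 0.6051 0.0562; -0.0394 0.0562 0.5191]  S=[1.0443 -0.1948; -0.1948 1.1305]  K=[0.4193 0.0883; -0.0286 0.5370; 0.0850 0.1290]  nu=[4.9014, 5.3392]  x^+=[-0.3367, 0.7834, 0.3588]  P^+=[0.2599 0.0304 -0.0776; 0.0304 0.2722 -0.0114; -0.0776 -0.0114 0.4970]
step 2: x^-=[-0.1890, 0.7530, 0.2938]  P^-=[0.3666 0.0148 -0.1403; 0.0148 0.4290 0.0998; -0.1403 0.0998 0.6436]  S=[0.9203 -0.1579; -0.1579 0.9697]  K=[0.3674 0.0511; -0.0162 0.4540; 0.0111 0.1991]  nu=[4.0198, 1.4140]  x^+=[1.3600, 1.3297, 0.6199]  P^+=[0.2458 0.0240 -0.1423; 0.0240 0.2266 0.0126; -0.1423 0.0126 0.6058]

x_post = [1.3600, 1.3297, 0.6199]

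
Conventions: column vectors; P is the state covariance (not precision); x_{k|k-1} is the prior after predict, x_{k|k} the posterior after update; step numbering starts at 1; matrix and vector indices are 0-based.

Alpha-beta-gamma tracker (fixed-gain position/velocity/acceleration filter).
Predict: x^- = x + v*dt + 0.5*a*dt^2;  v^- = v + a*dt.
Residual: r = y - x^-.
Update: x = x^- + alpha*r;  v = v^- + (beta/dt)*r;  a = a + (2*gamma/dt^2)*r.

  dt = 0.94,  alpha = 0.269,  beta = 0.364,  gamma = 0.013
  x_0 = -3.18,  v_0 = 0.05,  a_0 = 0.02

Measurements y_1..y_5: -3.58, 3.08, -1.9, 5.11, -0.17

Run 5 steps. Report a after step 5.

a_post = 0.0584

step 1: x_pred=-3.1242  r=-0.4558  x^+=-3.2468  v^+=-0.1077  a^+=0.0066
step 2: x_pred=-3.3451  r=6.4251  x^+=-1.6168  v^+=2.3865  a^+=0.1956
step 3: x_pred=0.7130  r=-2.6130  x^+=0.0101  v^+=1.5586  a^+=0.1188
step 4: x_pred=1.5276  r=3.5824  x^+=2.4913  v^+=3.0574  a^+=0.2242
step 5: x_pred=5.4643  r=-5.6343  x^+=3.9487  v^+=1.0864  a^+=0.0584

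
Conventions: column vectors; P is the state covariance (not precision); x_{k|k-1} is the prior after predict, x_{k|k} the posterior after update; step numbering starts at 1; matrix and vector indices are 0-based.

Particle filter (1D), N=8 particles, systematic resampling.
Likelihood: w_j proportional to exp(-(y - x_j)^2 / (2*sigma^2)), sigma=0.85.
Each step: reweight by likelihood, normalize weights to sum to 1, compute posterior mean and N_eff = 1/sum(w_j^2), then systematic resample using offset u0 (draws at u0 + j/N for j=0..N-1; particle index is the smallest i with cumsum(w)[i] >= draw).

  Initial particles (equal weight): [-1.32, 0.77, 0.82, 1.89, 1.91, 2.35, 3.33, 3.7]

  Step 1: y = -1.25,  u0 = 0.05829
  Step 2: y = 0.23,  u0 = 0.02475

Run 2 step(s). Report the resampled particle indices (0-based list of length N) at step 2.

step 1: w=[0.8981, 0.0535, 0.0464, 0.0010, 0.0009, 0.0001, 0.0000, 0.0000]  mean=-1.1023  Neff=1.2323  idx=[0, 0, 0, 0, 0, 0, 0, 1]
step 2: w=[0.0884, 0.0884, 0.0884, 0.0884, 0.0884, 0.0884, 0.0884, 0.3811]  mean=-0.5236  Neff=5.0018  idx=[0, 1, 3, 4, 5, 7, 7, 7]

resampled_idx = [0, 1, 3, 4, 5, 7, 7, 7]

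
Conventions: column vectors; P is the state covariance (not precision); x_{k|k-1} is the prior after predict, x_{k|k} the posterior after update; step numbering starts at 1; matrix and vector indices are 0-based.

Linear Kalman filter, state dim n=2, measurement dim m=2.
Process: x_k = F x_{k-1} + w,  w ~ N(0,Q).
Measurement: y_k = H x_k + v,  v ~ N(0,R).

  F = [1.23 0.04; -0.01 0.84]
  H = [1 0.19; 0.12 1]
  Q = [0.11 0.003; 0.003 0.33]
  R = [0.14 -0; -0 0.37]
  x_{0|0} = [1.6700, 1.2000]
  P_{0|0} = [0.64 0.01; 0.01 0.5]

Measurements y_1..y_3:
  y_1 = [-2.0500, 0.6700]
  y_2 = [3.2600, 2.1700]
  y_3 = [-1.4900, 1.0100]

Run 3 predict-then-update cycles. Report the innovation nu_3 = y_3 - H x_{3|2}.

step 1: x^-=[2.1021, 0.9913]  P^-=[1.0800 0.0223; 0.0223 0.6827]  S=[1.2531 0.2821; 0.2821 1.0736]  K=[0.8858 -0.0913; -0.0238 0.6447]  nu=[-4.3404, -0.5736]  x^+=[-1.6903, 0.7250]  P^+=[0.1335 -0.0498; -0.0498 0.2445]
step 2: x^-=[-2.0500, 0.6259]  P^-=[0.3074 -0.0419; -0.0419 0.5034]  S=[0.4497 0.0897; 0.0897 0.8677]  K=[0.6811 -0.0761; 0.0051 0.5738]  nu=[5.1911, 1.7901]  x^+=[1.3495, 1.6796]  P^+=[0.1031 -0.0405; -0.0405 0.2172]
step 3: x^-=[1.7271, 1.3974]  P^-=[0.2623 -0.0328; -0.0328 0.4839]  S=[0.4073 0.0898; 0.0898 0.8498]  K=[0.6440 -0.0697; 0.0210 0.5626]  nu=[-3.4826, -0.5947]  x^+=[-0.4744, 0.9896]  P^+=[0.0973 -0.0375; -0.0375 0.2126]

innov = [-3.4826, -0.5947]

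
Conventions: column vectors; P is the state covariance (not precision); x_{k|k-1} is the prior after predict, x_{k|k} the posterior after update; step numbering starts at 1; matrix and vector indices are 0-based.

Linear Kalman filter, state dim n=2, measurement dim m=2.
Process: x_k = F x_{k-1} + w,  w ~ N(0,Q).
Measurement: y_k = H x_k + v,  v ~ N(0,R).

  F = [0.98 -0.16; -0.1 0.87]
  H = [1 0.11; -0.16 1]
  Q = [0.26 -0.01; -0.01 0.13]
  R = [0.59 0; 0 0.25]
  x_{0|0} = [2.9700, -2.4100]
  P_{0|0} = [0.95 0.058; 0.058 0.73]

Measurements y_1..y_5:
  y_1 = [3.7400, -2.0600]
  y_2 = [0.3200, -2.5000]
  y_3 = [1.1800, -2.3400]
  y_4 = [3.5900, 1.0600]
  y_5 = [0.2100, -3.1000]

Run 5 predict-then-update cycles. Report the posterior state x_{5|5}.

x_post = [1.8092, -1.5833]

step 1: x^-=[3.2962, -2.3937]  P^-=[1.1729 -0.1543; -0.1543 0.6819]  S=[1.7372 -0.2643; -0.2643 1.0114]  K=[0.6394 -0.1711; 0.0631 0.7152]  nu=[0.7071, 0.8611]  x^+=[3.6010, -1.7332]  P^+=[0.3753 0.0173; 0.0173 0.1816]
step 2: x^-=[3.8063, -1.8680]  P^-=[0.6197 -0.0570; -0.0570 0.2682]  S=[1.2004 -0.1257; -0.1257 0.5523]  K=[0.4932 -0.1706; 0.0303 0.5090]  nu=[-3.2808, -0.0230]  x^+=[2.1923, -1.9793]  P^+=[0.2905 0.0038; 0.0038 0.1279]
step 3: x^-=[2.4651, -1.9412]  P^-=[0.5411 -0.0529; -0.0529 0.2290]  S=[1.1222 -0.1134; -0.1134 0.5098]  K=[0.4597 -0.1714; 0.0229 0.4709]  nu=[-1.0716, -0.0044]  x^+=[1.9733, -1.9678]  P^+=[0.2711 0.0005; 0.0005 0.1178]
step 4: x^-=[2.2487, -1.9093]  P^-=[0.5233 -0.0525; -0.0525 0.2218]  S=[1.1044 -0.1109; -0.1109 0.5020]  K=[0.4513 -0.1717; 0.0211 0.4632]  nu=[1.5514, 3.3291]  x^+=[2.3773, -0.3345]  P^+=[0.2663 -0.0003; -0.0003 0.1158]
step 5: x^-=[2.3833, -0.5288]  P^-=[0.5188 -0.0525; -0.0525 0.2203]  S=[1.1000 -0.1103; -0.1103 0.5004]  K=[0.4492 -0.1717; 0.0206 0.4616]  nu=[-2.1152, -2.1899]  x^+=[1.8092, -1.5833]  P^+=[0.2651 -0.0005; -0.0005 0.1153]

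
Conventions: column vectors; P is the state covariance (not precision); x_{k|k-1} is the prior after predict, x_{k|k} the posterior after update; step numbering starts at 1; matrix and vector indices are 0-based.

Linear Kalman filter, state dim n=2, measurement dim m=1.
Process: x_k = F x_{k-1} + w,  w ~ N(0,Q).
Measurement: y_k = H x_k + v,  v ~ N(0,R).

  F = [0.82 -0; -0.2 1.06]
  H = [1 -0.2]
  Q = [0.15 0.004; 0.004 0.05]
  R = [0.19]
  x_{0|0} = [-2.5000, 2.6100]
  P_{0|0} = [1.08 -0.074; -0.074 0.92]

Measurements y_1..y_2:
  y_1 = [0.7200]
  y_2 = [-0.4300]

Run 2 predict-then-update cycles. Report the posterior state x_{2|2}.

x_post = [0.1957, 2.0907]

step 1: x^-=[-2.0500, 3.2666]  P^-=[0.8762 -0.2374; -0.2374 1.1583]  S=[1.2075]  K=[0.7650; -0.3885]  nu=[3.4233]  x^+=[0.5687, 1.9367]  P^+=[0.1696 0.1214; 0.1214 0.9760]
step 2: x^-=[0.4663, 1.9391]  P^-=[0.2641 0.0817; 0.0817 1.1020]  S=[0.4655]  K=[0.5322; -0.2980]  nu=[-0.5085]  x^+=[0.1957, 2.0907]  P^+=[0.1322 0.1555; 0.1555 1.0607]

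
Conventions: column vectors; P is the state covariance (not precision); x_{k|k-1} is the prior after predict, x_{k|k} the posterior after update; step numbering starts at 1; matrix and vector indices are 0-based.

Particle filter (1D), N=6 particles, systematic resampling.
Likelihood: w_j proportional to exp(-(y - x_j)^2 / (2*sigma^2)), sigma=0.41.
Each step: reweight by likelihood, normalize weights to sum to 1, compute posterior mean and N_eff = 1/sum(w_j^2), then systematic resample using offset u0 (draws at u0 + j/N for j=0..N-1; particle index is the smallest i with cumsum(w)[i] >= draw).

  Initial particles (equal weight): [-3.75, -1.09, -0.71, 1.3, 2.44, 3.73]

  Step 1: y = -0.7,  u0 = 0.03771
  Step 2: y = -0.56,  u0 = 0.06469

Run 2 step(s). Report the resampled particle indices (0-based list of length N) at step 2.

resampled_idx = [0, 2, 3, 4, 4, 5]

step 1: w=[0.0000, 0.3889, 0.6111, 0.0000, 0.0000, 0.0000]  mean=-0.8578  Neff=1.9058  idx=[1, 1, 1, 2, 2, 2]
step 2: w=[0.1056, 0.1056, 0.1056, 0.2277, 0.2277, 0.2277]  mean=-0.8304  Neff=5.2897  idx=[0, 2, 3, 4, 4, 5]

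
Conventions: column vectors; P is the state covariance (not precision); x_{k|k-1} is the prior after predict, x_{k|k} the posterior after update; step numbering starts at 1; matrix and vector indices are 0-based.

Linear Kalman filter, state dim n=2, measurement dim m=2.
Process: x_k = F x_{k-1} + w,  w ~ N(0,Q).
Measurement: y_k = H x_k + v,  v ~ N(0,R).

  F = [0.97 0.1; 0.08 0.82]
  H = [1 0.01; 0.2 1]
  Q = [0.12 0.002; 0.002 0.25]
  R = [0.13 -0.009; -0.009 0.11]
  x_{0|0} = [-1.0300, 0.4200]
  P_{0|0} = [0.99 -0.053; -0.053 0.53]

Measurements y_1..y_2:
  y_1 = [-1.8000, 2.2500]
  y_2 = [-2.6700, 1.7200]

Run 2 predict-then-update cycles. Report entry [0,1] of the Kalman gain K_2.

K[0,1] = 0.0458

step 1: x^-=[-0.9571, 0.2620]  P^-=[1.0465 0.0797; 0.0797 0.6058]  S=[1.1782 0.2862; 0.2862 0.7895]  K=[0.8773 0.0480; -0.1300 0.8346]  nu=[-0.8455, 2.1794]  x^+=[-1.5942, 2.1908]  P^+=[0.1139 -0.0254; -0.0254 0.0980]
step 2: x^-=[-1.3273, 1.6689]  P^-=[0.2232 -0.0015; -0.0015 0.3133]  S=[0.3532 0.0372; 0.0372 0.4316]  K=[0.6271 0.0458; -0.0726 0.7314]  nu=[-1.3594, 0.3166]  x^+=[-2.1652, 1.9991]  P^+=[0.0813 -0.0169; -0.0169 0.0845]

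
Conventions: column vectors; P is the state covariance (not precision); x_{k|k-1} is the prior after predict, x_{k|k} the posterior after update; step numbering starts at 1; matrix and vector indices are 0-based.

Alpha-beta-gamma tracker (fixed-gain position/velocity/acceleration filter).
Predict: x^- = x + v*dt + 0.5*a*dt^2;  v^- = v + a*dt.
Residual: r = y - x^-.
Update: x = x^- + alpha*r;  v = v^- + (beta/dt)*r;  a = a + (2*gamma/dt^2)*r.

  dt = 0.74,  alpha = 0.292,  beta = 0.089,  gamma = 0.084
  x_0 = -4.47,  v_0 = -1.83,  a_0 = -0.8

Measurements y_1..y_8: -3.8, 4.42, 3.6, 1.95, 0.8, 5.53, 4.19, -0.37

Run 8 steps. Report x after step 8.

step 1: x_pred=-6.0432  r=2.2432  x^+=-5.3882  v^+=-2.1522  a^+=-0.1118
step 2: x_pred=-7.0115  r=11.4315  x^+=-3.6735  v^+=-0.8601  a^+=3.3953
step 3: x_pred=-3.3803  r=6.9803  x^+=-1.3420  v^+=2.4920  a^+=5.5368
step 4: x_pred=2.0180  r=-0.0680  x^+=1.9981  v^+=6.5810  a^+=5.5159
step 5: x_pred=8.3784  r=-7.5784  x^+=6.1655  v^+=9.7514  a^+=3.1909
step 6: x_pred=14.2552  r=-8.7252  x^+=11.7074  v^+=11.0633  a^+=0.5141
step 7: x_pred=20.0351  r=-15.8451  x^+=15.4083  v^+=9.5381  a^+=-4.3470
step 8: x_pred=21.2762  r=-21.6462  x^+=14.9555  v^+=3.7179  a^+=-10.9880

x_post = 14.9555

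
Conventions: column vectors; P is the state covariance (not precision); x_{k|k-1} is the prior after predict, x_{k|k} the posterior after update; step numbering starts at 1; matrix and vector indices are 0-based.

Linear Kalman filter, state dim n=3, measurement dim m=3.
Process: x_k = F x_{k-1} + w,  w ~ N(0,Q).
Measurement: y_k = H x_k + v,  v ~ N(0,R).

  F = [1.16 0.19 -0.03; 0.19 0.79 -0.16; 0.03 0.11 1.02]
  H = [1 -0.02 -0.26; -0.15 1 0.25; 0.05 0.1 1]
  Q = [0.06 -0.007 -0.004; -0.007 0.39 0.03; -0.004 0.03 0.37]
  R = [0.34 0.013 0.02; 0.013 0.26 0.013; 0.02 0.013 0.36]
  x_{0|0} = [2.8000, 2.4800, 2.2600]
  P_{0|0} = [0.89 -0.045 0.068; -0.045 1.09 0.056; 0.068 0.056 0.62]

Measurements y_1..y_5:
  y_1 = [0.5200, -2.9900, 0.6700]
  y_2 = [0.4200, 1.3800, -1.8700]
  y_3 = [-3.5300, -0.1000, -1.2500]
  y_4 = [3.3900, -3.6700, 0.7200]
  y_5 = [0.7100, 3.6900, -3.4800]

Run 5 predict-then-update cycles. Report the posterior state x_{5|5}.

step 1: x^-=[3.6514, 2.1296, 2.6620]  P^-=[1.2723 0.2968 0.1158; 0.2968 1.0865 0.0836; 0.1158 0.0836 1.0455]  S=[1.6121 0.0415 -0.0505; 0.0415 1.3845 0.4536; -0.0505 0.4536 1.4508]  K=[0.7715 0.0204 0.1646; 0.1334 0.7970 -0.1018; -0.0750 0.0005 0.7276]  nu=[-2.3967, -5.2374, -2.3875]  x^+=[1.3026, -2.1215, 1.1021]  P^+=[0.2814 0.0456 0.0563; 0.0456 0.2266 -0.0486; 0.0563 -0.0486 0.2625]
step 2: x^-=[1.0748, -1.6048, 0.9299]  P^-=[0.4638 0.1256 0.0659; 0.1256 0.5709 -0.0171; 0.0659 -0.0171 0.6389]  S=[0.8078 0.0400 -0.0458; 0.0400 0.8300 0.2041; -0.0458 0.2041 1.0102]  K=[0.5551 0.0312 0.1195; 0.1085 0.6758 -0.0859; -0.0885 0.0097 0.6281]  nu=[-0.4452, 2.9136, -2.6931]  x^+=[0.5967, 0.5470, -0.6939]  P^+=[0.2028 0.0371 0.0407; 0.0371 0.1918 -0.0410; 0.0407 -0.0410 0.2265]
step 3: x^-=[0.8169, 0.6565, -0.6297]  P^-=[0.3541 0.0974 0.0454; 0.0974 0.5419 -0.0121; 0.0454 -0.0121 0.6017]  S=[0.7074 0.0239 -0.0649; 0.0239 0.8088 0.1997; -0.0649 0.1997 0.9711]  K=[0.4895 0.0292 0.1017; 0.0968 0.6656 -0.0821; -0.1012 0.0147 0.6109]  nu=[-4.4975, -0.4766, -0.7268]  x^+=[-1.4723, -0.0362, -0.6257]  P^+=[0.1785 0.0334 0.0345; 0.0334 0.1881 -0.0394; 0.0345 -0.0394 0.2203]
step 4: x^-=[-1.6959, -0.2082, -0.6863]  P^-=[0.3199 0.0890 0.0371; 0.0890 0.5374 -0.0117; 0.0371 -0.0117 0.5951]  S=[0.6774 0.0187 -0.0738; 0.0187 0.8065 0.1992; -0.0738 0.1992 0.9636]  K=[0.4649 0.0284 0.0941; 0.0928 0.6643 -0.0819; -0.1076 0.0157 0.6069]  nu=[4.9033, -3.5446, 1.5120]  x^+=[0.6254, -2.2318, -0.3520]  P^+=[0.1692 0.0321 0.0319; 0.0321 0.1875 -0.0394; 0.0319 -0.0394 0.2189]
step 5: x^-=[0.3120, -1.5880, -0.5858]  P^-=[0.3071 0.0861 0.0336; 0.0861 0.5364 -0.0120; 0.0336 -0.0120 0.5935]  S=[0.6664 0.0168 -0.0778; 0.0168 0.8060 0.1988; -0.0778 0.1988 0.9614]  K=[0.4550 0.0281 0.0909; 0.0914 0.6641 -0.0821; -0.1105 0.0159 0.6056]  nu=[0.2140, 5.4712, -2.7510]  x^+=[0.3132, 2.2907, -2.1884]  P^+=[0.1655 0.0315 0.0307; 0.0315 0.1874 -0.0394; 0.0307 -0.0394 0.2184]

x_post = [0.3132, 2.2907, -2.1884]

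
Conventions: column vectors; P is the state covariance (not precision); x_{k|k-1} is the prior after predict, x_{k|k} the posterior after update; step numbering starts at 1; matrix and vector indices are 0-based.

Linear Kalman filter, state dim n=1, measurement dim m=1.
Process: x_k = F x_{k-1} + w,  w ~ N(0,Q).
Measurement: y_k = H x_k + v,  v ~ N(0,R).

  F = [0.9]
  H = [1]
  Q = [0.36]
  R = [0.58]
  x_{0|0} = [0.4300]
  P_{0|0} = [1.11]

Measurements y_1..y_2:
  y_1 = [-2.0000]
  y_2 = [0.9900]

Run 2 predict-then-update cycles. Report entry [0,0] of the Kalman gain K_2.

K[0,0] = 0.5403

step 1: x^-=[0.3870]  P^-=[1.2591]  S=[1.8391]  K=[0.6846]  nu=[-2.3870]  x^+=[-1.2472]  P^+=[0.3971]
step 2: x^-=[-1.1225]  P^-=[0.6816]  S=[1.2616]  K=[0.5403]  nu=[2.1125]  x^+=[0.0188]  P^+=[0.3134]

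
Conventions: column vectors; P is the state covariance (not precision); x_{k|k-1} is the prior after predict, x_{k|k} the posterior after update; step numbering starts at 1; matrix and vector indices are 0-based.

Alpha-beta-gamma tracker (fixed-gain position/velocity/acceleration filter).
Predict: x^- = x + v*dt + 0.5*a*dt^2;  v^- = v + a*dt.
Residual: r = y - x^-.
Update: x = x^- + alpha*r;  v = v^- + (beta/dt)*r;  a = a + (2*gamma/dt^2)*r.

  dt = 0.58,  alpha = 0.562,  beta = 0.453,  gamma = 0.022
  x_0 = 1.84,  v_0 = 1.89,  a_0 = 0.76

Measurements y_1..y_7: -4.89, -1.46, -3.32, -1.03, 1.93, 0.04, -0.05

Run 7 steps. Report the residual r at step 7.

resid = -3.0033

step 1: x_pred=3.0640  r=-7.9540  x^+=-1.4061  v^+=-3.8816  a^+=-0.2804
step 2: x_pred=-3.7046  r=2.2446  x^+=-2.4431  v^+=-2.2911  a^+=0.0132
step 3: x_pred=-3.7697  r=0.4497  x^+=-3.5170  v^+=-1.9321  a^+=0.0720
step 4: x_pred=-4.6255  r=3.5955  x^+=-2.6048  v^+=0.9179  a^+=0.5423
step 5: x_pred=-1.9813  r=3.9113  x^+=0.2169  v^+=4.2872  a^+=1.0539
step 6: x_pred=2.8807  r=-2.8407  x^+=1.2842  v^+=2.6798  a^+=0.6823
step 7: x_pred=2.9533  r=-3.0033  x^+=1.2654  v^+=0.7299  a^+=0.2895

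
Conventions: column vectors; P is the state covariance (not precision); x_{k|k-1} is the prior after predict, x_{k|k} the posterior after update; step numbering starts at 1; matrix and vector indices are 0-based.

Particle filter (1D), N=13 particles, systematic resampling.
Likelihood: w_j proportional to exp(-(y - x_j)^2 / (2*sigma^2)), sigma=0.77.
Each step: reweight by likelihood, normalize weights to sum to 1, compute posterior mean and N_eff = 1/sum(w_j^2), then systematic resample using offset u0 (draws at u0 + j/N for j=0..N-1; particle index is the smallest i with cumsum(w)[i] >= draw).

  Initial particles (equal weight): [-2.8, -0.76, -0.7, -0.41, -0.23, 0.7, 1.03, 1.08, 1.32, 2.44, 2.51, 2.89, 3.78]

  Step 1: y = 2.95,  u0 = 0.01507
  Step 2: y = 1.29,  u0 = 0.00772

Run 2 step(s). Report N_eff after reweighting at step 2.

N_eff = 7.0114

step 1: w=[0.0000, 0.0000, 0.0000, 0.0000, 0.0001, 0.0041, 0.0130, 0.0153, 0.0311, 0.2344, 0.2479, 0.2910, 0.1632]  mean=2.7257  Neff=4.3656  idx=[6, 9, 9, 9, 10, 10, 10, 11, 11, 11, 11, 12, 12]
step 2: w=[0.2901, 0.1007, 0.1007, 0.1007, 0.0875, 0.0875, 0.0875, 0.0355, 0.0355, 0.0355, 0.0355, 0.0016, 0.0016]  mean=2.1175  Neff=7.0114  idx=[0, 0, 0, 0, 1, 2, 2, 3, 4, 5, 6, 6, 9]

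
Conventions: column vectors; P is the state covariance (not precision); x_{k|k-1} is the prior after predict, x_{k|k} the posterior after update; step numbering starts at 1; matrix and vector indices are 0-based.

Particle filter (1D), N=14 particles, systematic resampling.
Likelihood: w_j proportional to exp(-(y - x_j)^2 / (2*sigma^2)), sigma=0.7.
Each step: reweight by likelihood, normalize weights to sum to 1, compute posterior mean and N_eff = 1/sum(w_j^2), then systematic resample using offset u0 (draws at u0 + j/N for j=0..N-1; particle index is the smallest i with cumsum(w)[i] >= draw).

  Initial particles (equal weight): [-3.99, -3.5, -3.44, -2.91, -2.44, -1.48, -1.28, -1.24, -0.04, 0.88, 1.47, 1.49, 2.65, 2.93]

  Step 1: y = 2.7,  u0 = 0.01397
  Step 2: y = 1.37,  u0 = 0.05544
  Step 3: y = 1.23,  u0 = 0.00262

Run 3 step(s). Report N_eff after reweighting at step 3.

step 1: w=[0.0000, 0.0000, 0.0000, 0.0000, 0.0000, 0.0000, 0.0000, 0.0000, 0.0002, 0.0141, 0.0883, 0.0929, 0.4126, 0.3919]  mean=2.5223  Neff=2.9372  idx=[9, 10, 11, 12, 12, 12, 12, 12, 12, 13, 13, 13, 13, 13]
step 2: w=[0.1819, 0.2301, 0.2290, 0.0437, 0.0437, 0.0437, 0.0437, 0.0437, 0.0437, 0.0194, 0.0194, 0.0194, 0.0194, 0.0194]  mean=1.8181  Neff=6.5881  idx=[0, 0, 1, 1, 1, 2, 2, 2, 2, 4, 5, 7, 9, 13]
step 3: w=[0.1001, 0.1001, 0.1070, 0.1070, 0.1070, 0.1059, 0.1059, 0.1059, 0.1059, 0.0145, 0.0145, 0.0145, 0.0059, 0.0059]  mean=1.4290  Neff=10.0089  idx=[0, 0, 1, 2, 2, 3, 4, 4, 5, 6, 6, 7, 8, 8]

N_eff = 10.0089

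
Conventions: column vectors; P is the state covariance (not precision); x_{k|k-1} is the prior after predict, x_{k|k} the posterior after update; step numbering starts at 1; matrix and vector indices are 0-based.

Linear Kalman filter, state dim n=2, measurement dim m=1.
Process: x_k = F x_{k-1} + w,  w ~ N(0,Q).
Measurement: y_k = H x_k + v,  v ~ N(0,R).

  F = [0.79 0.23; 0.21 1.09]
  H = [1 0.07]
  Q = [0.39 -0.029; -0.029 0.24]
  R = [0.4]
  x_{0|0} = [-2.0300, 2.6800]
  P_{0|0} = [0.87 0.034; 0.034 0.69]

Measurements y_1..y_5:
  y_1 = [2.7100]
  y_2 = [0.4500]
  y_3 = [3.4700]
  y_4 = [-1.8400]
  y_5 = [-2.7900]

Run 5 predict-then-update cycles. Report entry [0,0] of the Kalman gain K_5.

K[0,0] = 0.6107

step 1: x^-=[-0.9873, 2.4949]  P^-=[0.9818 0.3192; 0.3192 1.1137]  S=[1.4320]  K=[0.7012; 0.2774]  nu=[3.5227]  x^+=[1.4830, 3.4720]  P^+=[0.2777 0.0407; 0.0407 1.0035]
step 2: x^-=[1.9701, 4.0959]  P^-=[0.6312 0.3057; 0.3057 1.4632]  S=[1.0811]  K=[0.6036; 0.3775]  nu=[-1.8068]  x^+=[0.8795, 3.4139]  P^+=[0.2373 0.0593; 0.0593 1.3092]
step 3: x^-=[1.4800, 3.9058]  P^-=[0.6289 0.3925; 0.3925 1.8330]  S=[1.0928]  K=[0.6006; 0.4766]  nu=[1.7166]  x^+=[2.5110, 4.7240]  P^+=[0.2347 0.0797; 0.0797 1.5848]
step 4: x^-=[3.0702, 5.6764]  P^-=[0.6493 0.4797; 0.4797 2.1697]  S=[1.1271]  K=[0.6059; 0.5604]  nu=[-5.3076]  x^+=[-0.1454, 2.7020]  P^+=[0.2356 0.0971; 0.0971 1.8158]
step 5: x^-=[0.5066, 2.9147]  P^-=[0.6683 0.5536; 0.5536 2.4522]  S=[1.1578]  K=[0.6107; 0.6263]  nu=[-3.5006]  x^+=[-1.6312, 0.7221]  P^+=[0.2365 0.1107; 0.1107 1.9979]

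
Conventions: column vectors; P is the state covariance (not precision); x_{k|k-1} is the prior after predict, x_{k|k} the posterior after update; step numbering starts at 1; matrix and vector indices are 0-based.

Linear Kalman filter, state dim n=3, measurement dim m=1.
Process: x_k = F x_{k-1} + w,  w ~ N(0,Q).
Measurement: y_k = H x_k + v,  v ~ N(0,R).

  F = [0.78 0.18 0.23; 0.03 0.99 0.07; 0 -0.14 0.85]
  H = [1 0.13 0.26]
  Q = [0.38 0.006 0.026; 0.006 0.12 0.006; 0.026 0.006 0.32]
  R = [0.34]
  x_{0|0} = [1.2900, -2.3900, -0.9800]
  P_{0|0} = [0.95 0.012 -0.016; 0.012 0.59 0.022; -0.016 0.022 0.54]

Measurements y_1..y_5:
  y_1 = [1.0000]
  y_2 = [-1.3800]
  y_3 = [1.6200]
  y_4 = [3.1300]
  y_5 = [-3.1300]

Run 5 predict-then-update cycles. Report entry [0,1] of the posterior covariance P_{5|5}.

step 1: x^-=[0.3506, -2.3960, -0.4984]  P^-=[1.0051 0.1557 0.1074; 0.1557 0.7055 -0.0258; 0.1074 -0.0258 0.7165]  S=[1.5001]  K=[0.7022; 0.1605; 0.1936]  nu=[1.0905]  x^+=[1.1163, -2.2210, -0.2873]  P^+=[0.2655 -0.0133 -0.0964; -0.0133 0.6668 -0.0724; -0.0964 -0.0724 0.6603]
step 2: x^-=[0.4048, -2.1854, 0.0667]  P^-=[0.5538 0.1080 0.0670; 0.1080 0.7658 -0.1098; 0.0670 -0.1098 0.8273]  S=[1.0181]  K=[0.5748; 0.1758; 0.2631]  nu=[-1.5181]  x^+=[-0.4677, -2.4524, -0.3327]  P^+=[0.2174 0.0051 -0.0869; 0.0051 0.7343 -0.1569; -0.0869 -0.1569 0.7569]
step 3: x^-=[-0.8828, -2.4652, 0.0605]  P^-=[0.5333 0.1151 0.0783; 0.1151 0.8218 -0.1834; 0.0783 -0.1834 0.9186]  S=[1.0076]  K=[0.5644; 0.1729; 0.2911]  nu=[2.8075]  x^+=[0.7017, -1.9798, 0.8778]  P^+=[0.2124 0.0167 -0.0872; 0.0167 0.7917 -0.2341; -0.0872 -0.2341 0.8332]
step 4: x^-=[0.3929, -1.8775, 1.0233]  P^-=[0.5330 0.1169 0.0810; 0.1169 0.8684 -0.2512; 0.0810 -0.2512 0.9932]  S=[1.0103]  K=[0.5634; 0.1628; 0.3035]  nu=[2.7151]  x^+=[1.9226, -1.4355, 1.8472]  P^+=[0.2123 0.0242 -0.0917; 0.0242 0.8416 -0.3011; -0.0917 -0.3011 0.9002]
step 5: x^-=[1.6661, -1.2342, 1.7711]  P^-=[0.5330 0.1163 0.0809; 0.1163 0.9088 -0.3099; 0.0809 -0.3099 1.0585]  S=[1.0113]  K=[0.5628; 0.1521; 0.3124]  nu=[-5.0961]  x^+=[-1.2020, -2.0094, 0.1793]  P^+=[0.2127 0.0297 -0.0968; 0.0297 0.8854 -0.3580; -0.0968 -0.3580 0.9599]

P_post[0,1] = 0.0297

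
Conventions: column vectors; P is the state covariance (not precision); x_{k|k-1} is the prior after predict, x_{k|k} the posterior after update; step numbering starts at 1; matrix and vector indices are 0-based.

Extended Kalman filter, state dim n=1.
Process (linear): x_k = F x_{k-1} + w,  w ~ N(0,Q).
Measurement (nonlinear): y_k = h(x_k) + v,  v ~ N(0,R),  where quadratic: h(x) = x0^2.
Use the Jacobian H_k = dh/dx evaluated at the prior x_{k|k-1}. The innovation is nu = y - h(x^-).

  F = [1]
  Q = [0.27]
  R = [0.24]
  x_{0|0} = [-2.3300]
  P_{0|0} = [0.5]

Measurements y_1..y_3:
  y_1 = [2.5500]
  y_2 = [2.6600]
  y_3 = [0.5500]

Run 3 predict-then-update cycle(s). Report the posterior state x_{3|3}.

step 1: x^-=[-2.3300]  P^-=[0.7700]  H_jac=[-4.6600]  S=[16.9610]  K=[-0.2116]  nu=[-2.8789]  x^+=[-1.7210]  P^+=[0.0109]
step 2: x^-=[-1.7210]  P^-=[0.2809]  H_jac=[-3.4419]  S=[3.5677]  K=[-0.2710]  nu=[-0.3017]  x^+=[-1.6392]  P^+=[0.0189]
step 3: x^-=[-1.6392]  P^-=[0.2889]  H_jac=[-3.2784]  S=[3.3450]  K=[-0.2831]  nu=[-2.1370]  x^+=[-1.0341]  P^+=[0.0207]

x_post = [-1.0341]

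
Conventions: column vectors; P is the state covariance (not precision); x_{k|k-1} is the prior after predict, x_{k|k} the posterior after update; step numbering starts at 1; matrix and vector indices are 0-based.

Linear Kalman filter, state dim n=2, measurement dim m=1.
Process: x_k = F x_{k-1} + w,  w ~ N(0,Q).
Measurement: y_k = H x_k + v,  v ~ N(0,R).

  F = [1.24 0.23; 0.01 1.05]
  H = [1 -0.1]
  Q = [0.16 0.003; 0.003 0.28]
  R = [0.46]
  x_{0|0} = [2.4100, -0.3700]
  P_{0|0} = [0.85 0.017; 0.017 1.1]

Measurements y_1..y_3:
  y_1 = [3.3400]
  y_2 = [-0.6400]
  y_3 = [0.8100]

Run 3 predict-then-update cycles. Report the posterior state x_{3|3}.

x_post = [0.6197, -1.8812]

step 1: x^-=[2.9033, -0.3644]  P^-=[1.5348 0.3014; 0.3014 1.4932]  S=[1.9495]  K=[0.7718; 0.0780]  nu=[0.4003]  x^+=[3.2122, -0.3332]  P^+=[0.3734 0.1840; 0.1840 1.4813]
step 2: x^-=[3.9065, -0.3177]  P^-=[0.9175 0.6054; 0.6054 1.9171]  S=[1.2756]  K=[0.6718; 0.3243]  nu=[-4.5783]  x^+=[0.8307, -1.8024]  P^+=[0.3418 0.3275; 0.3275 1.7829]
step 3: x^-=[0.6155, -1.8842]  P^-=[0.9666 0.8649; 0.8649 2.2526]  S=[1.2762]  K=[0.6897; 0.5012]  nu=[0.0060]  x^+=[0.6197, -1.8812]  P^+=[0.3596 0.4238; 0.4238 1.9320]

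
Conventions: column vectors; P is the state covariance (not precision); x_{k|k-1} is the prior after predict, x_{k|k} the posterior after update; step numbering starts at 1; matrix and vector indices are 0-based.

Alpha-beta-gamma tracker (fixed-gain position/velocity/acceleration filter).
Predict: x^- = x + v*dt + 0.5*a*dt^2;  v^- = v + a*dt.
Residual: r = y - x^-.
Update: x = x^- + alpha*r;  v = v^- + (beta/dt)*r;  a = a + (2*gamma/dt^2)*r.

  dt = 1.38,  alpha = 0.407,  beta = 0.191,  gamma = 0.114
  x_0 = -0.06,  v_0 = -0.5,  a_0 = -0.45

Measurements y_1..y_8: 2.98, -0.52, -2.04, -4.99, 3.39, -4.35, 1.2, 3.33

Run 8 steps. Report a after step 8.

step 1: x_pred=-1.1785  r=4.1585  x^+=0.5140  v^+=-0.5454  a^+=0.0479
step 2: x_pred=-0.1931  r=-0.3269  x^+=-0.3262  v^+=-0.5246  a^+=0.0087
step 3: x_pred=-1.0418  r=-0.9982  x^+=-1.4481  v^+=-0.6507  a^+=-0.1108
step 4: x_pred=-2.4516  r=-2.5384  x^+=-3.4847  v^+=-1.1549  a^+=-0.4147
step 5: x_pred=-5.4734  r=8.8634  x^+=-1.8660  v^+=-0.5004  a^+=0.6465
step 6: x_pred=-1.9410  r=-2.4090  x^+=-2.9215  v^+=0.0583  a^+=0.3581
step 7: x_pred=-2.5001  r=3.7001  x^+=-0.9942  v^+=1.0645  a^+=0.8011
step 8: x_pred=1.2376  r=2.0924  x^+=2.0892  v^+=2.4596  a^+=1.0516

a_post = 1.0516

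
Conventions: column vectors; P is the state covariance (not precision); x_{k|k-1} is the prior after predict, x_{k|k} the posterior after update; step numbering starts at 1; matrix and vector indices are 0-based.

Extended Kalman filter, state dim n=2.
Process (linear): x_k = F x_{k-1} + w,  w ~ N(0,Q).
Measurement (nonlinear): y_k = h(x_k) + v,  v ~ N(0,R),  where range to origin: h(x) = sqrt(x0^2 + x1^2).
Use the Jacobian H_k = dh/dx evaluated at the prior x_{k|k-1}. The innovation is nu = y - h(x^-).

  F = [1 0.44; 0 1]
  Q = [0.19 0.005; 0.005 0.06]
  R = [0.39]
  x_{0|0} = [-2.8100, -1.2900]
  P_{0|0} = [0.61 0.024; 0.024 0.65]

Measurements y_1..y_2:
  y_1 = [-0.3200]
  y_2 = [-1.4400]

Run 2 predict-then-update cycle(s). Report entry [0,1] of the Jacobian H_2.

step 1: x^-=[-3.3776, -1.2900]  P^-=[0.9470 0.3150; 0.3150 0.7100]  H_jac=[-0.9342 -0.3568]  S=[1.5168]  K=[-0.6573; -0.3610]  nu=[-3.9356]  x^+=[-0.7906, 0.1308]  P^+=[0.2916 -0.0449; -0.0449 0.5123]
step 2: x^-=[-0.7331, 0.1308]  P^-=[0.5412 0.1855; 0.1855 0.5723]  H_jac=[-0.9844 0.1757]  S=[0.8680]  K=[-0.5763; -0.0945]  nu=[-2.1847]  x^+=[0.5259, 0.3373]  P^+=[0.2530 0.1382; 0.1382 0.5646]

H_jac[0,1] = 0.1757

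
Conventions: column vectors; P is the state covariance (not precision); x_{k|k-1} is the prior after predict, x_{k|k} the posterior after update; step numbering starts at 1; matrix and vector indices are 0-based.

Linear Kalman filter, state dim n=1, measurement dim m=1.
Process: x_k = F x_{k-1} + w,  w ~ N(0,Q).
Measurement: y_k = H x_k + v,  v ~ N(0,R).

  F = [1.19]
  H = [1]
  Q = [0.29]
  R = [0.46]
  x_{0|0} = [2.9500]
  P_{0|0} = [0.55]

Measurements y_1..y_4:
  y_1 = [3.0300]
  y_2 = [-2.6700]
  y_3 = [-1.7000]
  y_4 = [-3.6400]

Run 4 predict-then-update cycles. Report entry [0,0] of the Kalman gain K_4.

step 1: x^-=[3.5105]  P^-=[1.0689]  S=[1.5289]  K=[0.6991]  nu=[-0.4805]  x^+=[3.1746]  P^+=[0.3216]
step 2: x^-=[3.7777]  P^-=[0.7454]  S=[1.2054]  K=[0.6184]  nu=[-6.4477]  x^+=[-0.2095]  P^+=[0.2845]
step 3: x^-=[-0.2493]  P^-=[0.6928]  S=[1.1528]  K=[0.6010]  nu=[-1.4507]  x^+=[-1.1211]  P^+=[0.2765]
step 4: x^-=[-1.3341]  P^-=[0.6815]  S=[1.1415]  K=[0.5970]  nu=[-2.3059]  x^+=[-2.7108]  P^+=[0.2746]

K[0,0] = 0.5970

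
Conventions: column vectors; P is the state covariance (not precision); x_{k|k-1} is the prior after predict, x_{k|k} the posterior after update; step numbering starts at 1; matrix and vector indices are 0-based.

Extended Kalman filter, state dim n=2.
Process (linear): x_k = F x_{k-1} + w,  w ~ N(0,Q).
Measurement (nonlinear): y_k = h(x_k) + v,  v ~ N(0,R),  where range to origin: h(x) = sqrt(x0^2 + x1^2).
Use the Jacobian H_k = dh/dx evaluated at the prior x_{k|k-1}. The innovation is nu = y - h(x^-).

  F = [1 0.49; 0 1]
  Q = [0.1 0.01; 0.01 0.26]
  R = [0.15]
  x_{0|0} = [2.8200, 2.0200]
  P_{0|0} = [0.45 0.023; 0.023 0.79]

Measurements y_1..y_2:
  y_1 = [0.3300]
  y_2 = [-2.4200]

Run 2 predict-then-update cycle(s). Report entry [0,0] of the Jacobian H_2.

step 1: x^-=[3.8098, 2.0200]  P^-=[0.7622 0.4201; 0.4201 1.0500]  H_jac=[0.8835 0.4684]  S=[1.3231]  K=[0.6577; 0.6523]  nu=[-3.9822]  x^+=[1.1907, -0.5775]  P^+=[0.1899 -0.1475; -0.1475 0.4871]
step 2: x^-=[0.9077, -0.5775]  P^-=[0.2623 0.1012; 0.1012 0.7471]  H_jac=[0.8437 -0.5368]  S=[0.4603]  K=[0.3628; -0.6857]  nu=[-3.4958]  x^+=[-0.3604, 1.8197]  P^+=[0.2017 0.2157; 0.2157 0.5306]

H_jac[0,0] = 0.8437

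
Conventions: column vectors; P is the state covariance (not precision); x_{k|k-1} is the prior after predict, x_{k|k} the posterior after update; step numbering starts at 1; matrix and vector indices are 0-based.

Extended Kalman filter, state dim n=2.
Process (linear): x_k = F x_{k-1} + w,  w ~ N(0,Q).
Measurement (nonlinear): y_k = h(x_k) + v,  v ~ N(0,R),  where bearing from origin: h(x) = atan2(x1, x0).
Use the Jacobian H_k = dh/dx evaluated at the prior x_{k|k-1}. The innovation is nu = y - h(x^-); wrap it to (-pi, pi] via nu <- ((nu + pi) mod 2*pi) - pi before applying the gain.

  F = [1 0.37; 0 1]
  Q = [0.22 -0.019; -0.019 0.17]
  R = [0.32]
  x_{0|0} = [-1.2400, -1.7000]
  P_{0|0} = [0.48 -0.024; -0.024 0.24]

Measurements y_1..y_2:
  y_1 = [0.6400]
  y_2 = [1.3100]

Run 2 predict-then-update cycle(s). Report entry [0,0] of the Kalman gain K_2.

step 1: x^-=[-1.8690, -1.7000]  P^-=[0.7151 0.0458; 0.0458 0.4100]  H_jac=[0.2663 -0.2928]  S=[0.3987]  K=[0.4440; -0.2705]  nu=[3.0435]  x^+=[-0.5177, -2.5232]  P^+=[0.6365 0.0937; 0.0937 0.3808]
step 2: x^-=[-1.4513, -2.5232]  P^-=[0.9780 0.2156; 0.2156 0.5508]  H_jac=[0.2978 -0.1713]  S=[0.4009]  K=[0.6344; -0.0752]  nu=[-2.8804]  x^+=[-3.2785, -2.3066]  P^+=[0.8166 0.2347; 0.2347 0.5486]

K[0,0] = 0.6344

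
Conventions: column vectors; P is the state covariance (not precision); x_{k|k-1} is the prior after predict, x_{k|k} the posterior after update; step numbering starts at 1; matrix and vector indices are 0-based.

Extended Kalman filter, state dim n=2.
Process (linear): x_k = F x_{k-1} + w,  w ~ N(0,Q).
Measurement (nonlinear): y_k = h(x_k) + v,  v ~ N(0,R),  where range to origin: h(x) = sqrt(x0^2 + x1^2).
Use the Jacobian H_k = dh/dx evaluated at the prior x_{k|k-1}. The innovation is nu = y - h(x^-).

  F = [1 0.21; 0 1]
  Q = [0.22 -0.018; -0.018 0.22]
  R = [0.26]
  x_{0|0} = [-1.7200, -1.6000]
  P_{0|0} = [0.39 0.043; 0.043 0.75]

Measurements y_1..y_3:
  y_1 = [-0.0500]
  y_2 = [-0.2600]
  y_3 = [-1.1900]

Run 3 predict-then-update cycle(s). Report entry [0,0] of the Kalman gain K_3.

K[0,0] = -0.2738

step 1: x^-=[-2.0560, -1.6000]  P^-=[0.6611 0.1825; 0.1825 0.9700]  H_jac=[-0.7892 -0.6142]  S=[1.2145]  K=[-0.5219; -0.6091]  nu=[-2.6552]  x^+=[-0.6703, 0.0172]  P^+=[0.3303 -0.2036; -0.2036 0.5194]
step 2: x^-=[-0.6667, 0.0172]  P^-=[0.4878 -0.1125; -0.1125 0.7394]  H_jac=[-0.9997 0.0259]  S=[0.7537]  K=[-0.6508; 0.1745]  nu=[-0.9269]  x^+=[-0.0635, -0.1445]  P^+=[0.1686 -0.0269; -0.0269 0.7165]
step 3: x^-=[-0.0938, -0.1445]  P^-=[0.4089 0.1056; 0.1056 0.9365]  H_jac=[-0.5445 -0.8387]  S=[1.1365]  K=[-0.2738; -0.7417]  nu=[-1.3623]  x^+=[0.2792, 0.8659]  P^+=[0.3236 -0.1252; -0.1252 0.3112]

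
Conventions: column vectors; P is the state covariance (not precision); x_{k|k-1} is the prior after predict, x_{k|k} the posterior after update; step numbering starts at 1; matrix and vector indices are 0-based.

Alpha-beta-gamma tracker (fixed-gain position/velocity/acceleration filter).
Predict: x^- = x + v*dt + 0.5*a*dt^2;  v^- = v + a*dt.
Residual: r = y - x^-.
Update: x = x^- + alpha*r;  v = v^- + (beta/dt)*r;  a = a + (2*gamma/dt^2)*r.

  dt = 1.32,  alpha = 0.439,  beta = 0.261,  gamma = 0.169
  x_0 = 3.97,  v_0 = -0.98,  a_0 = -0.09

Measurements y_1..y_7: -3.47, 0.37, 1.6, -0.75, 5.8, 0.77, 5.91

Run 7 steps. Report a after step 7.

a_post = -0.6491

step 1: x_pred=2.5980  r=-6.0680  x^+=-0.0659  v^+=-2.2986  a^+=-1.2671
step 2: x_pred=-4.2039  r=4.5739  x^+=-2.1960  v^+=-3.0668  a^+=-0.3798
step 3: x_pred=-6.5750  r=8.1750  x^+=-2.9862  v^+=-1.9517  a^+=1.2060
step 4: x_pred=-4.5118  r=3.7618  x^+=-2.8604  v^+=0.3840  a^+=1.9357
step 5: x_pred=-0.6671  r=6.4671  x^+=2.1720  v^+=4.2179  a^+=3.1903
step 6: x_pred=10.5190  r=-9.7490  x^+=6.2392  v^+=6.5014  a^+=1.2991
step 7: x_pred=15.9528  r=-10.0428  x^+=11.5440  v^+=6.2305  a^+=-0.6491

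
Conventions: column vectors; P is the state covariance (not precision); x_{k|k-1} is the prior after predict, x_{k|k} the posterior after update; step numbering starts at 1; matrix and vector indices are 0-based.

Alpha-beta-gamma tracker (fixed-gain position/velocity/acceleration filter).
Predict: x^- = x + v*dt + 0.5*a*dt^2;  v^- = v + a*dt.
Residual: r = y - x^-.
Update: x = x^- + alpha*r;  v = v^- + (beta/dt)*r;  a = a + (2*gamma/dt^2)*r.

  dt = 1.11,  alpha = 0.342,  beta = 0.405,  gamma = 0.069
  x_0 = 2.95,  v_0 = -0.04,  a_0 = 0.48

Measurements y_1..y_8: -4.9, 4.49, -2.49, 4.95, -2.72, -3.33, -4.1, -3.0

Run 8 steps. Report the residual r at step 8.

resid = 2.3446

step 1: x_pred=3.2013  r=-8.1013  x^+=0.4307  v^+=-2.4631  a^+=-0.4274
step 2: x_pred=-2.5666  r=7.0566  x^+=-0.1533  v^+=-0.3627  a^+=0.3630
step 3: x_pred=-0.3323  r=-2.1577  x^+=-1.0702  v^+=-0.7471  a^+=0.1213
step 4: x_pred=-1.8248  r=6.7748  x^+=0.4922  v^+=1.8595  a^+=0.8801
step 5: x_pred=3.0984  r=-5.8184  x^+=1.1085  v^+=0.7135  a^+=0.2284
step 6: x_pred=2.0412  r=-5.3712  x^+=0.2042  v^+=-0.9927  a^+=-0.3732
step 7: x_pred=-1.1276  r=-2.9724  x^+=-2.1441  v^+=-2.4915  a^+=-0.7061
step 8: x_pred=-5.3446  r=2.3446  x^+=-4.5428  v^+=-2.4197  a^+=-0.4435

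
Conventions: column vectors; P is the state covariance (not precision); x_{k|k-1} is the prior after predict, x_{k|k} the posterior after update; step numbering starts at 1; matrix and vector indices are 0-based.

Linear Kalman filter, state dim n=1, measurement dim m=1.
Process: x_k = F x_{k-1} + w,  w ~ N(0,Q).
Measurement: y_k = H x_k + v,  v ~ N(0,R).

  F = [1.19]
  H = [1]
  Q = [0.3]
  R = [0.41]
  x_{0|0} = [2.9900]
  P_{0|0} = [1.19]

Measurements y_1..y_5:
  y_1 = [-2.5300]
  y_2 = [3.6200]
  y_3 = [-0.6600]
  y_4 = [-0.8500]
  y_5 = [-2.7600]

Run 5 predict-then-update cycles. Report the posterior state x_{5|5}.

x_post = [-1.8624]

step 1: x^-=[3.5581]  P^-=[1.9852]  S=[2.3952]  K=[0.8288]  nu=[-6.0881]  x^+=[-1.4878]  P^+=[0.3398]
step 2: x^-=[-1.7705]  P^-=[0.7812]  S=[1.1912]  K=[0.6558]  nu=[5.3905]  x^+=[1.7646]  P^+=[0.2689]
step 3: x^-=[2.0999]  P^-=[0.6808]  S=[1.0908]  K=[0.6241]  nu=[-2.7599]  x^+=[0.3774]  P^+=[0.2559]
step 4: x^-=[0.4491]  P^-=[0.6624]  S=[1.0724]  K=[0.6177]  nu=[-1.2991]  x^+=[-0.3533]  P^+=[0.2532]
step 5: x^-=[-0.4204]  P^-=[0.6586]  S=[1.0686]  K=[0.6163]  nu=[-2.3396]  x^+=[-1.8624]  P^+=[0.2527]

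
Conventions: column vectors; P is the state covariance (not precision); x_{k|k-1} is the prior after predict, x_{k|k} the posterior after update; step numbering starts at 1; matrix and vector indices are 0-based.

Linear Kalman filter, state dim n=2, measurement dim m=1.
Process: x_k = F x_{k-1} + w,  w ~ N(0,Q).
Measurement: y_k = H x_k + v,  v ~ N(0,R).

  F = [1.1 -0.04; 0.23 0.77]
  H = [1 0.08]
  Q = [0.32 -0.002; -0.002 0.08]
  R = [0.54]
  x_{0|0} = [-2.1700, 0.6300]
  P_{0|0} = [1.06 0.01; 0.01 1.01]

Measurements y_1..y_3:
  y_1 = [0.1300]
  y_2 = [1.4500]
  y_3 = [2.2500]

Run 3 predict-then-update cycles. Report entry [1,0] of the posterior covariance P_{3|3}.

step 1: x^-=[-2.4122, -0.0140]  P^-=[1.6033 0.2435; 0.2434 0.7384]  S=[2.1870]  K=[0.7420; 0.1383]  nu=[2.5433]  x^+=[-0.5250, 0.3378]  P^+=[0.3992 0.0190; 0.0190 0.6966]
step 2: x^-=[-0.5910, 0.1394]  P^-=[0.8024 0.0934; 0.0934 0.5208]  S=[1.3607]  K=[0.5952; 0.0993]  nu=[2.0299]  x^+=[0.6172, 0.3409]  P^+=[0.3204 0.0130; 0.0130 0.5074]
step 3: x^-=[0.6653, 0.4044]  P^-=[0.7073 0.0743; 0.0743 0.4024]  S=[1.2618]  K=[0.5653; 0.0844]  nu=[1.5524]  x^+=[1.5428, 0.5355]  P^+=[0.3041 0.0141; 0.0141 0.3934]

P_post[1,0] = 0.0141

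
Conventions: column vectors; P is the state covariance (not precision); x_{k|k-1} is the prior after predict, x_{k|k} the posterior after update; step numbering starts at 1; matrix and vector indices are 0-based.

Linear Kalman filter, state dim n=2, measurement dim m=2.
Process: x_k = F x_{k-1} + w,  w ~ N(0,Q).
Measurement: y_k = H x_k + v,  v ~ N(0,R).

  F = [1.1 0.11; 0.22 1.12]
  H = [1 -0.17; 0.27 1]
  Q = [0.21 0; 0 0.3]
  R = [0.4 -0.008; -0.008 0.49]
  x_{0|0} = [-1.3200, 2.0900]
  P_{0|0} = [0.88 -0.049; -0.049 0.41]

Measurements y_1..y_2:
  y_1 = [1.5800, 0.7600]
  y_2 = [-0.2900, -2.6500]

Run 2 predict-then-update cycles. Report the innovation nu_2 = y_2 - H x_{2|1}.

innov = [-1.1264, -4.3962]

step 1: x^-=[-1.2221, 2.0504]  P^-=[1.2679 0.2019; 0.2019 0.8327]  S=[1.6233 0.3854; 0.3854 1.5242]  K=[0.7183 0.1755; -0.1075 0.6093]  nu=[3.1507, -0.9604]  x^+=[0.8724, 1.1266]  P^+=[0.2864 0.0029; 0.0029 0.2986]
step 2: x^-=[1.0835, 1.4537]  P^-=[0.5608 0.1097; 0.1097 0.6899]  S=[0.9435 0.1309; 0.1309 1.2800]  K=[0.5542 0.1474; -0.0872 0.5710]  nu=[-1.1264, -4.3962]  x^+=[-0.1887, -0.9585]  P^+=[0.2219 0.0079; 0.0079 0.2784]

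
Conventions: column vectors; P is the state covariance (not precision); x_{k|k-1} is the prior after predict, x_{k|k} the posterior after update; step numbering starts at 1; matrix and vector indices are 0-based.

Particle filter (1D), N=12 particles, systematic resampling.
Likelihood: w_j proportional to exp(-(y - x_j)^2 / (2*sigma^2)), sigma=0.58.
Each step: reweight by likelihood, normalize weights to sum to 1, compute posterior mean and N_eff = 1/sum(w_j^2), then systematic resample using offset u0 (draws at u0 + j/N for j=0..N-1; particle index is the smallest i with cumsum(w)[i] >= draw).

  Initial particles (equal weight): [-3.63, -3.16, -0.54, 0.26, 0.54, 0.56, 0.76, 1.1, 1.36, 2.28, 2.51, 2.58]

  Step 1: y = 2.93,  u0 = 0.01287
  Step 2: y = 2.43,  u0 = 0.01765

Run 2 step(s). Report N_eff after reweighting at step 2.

step 1: w=[0.0000, 0.0000, 0.0000, 0.0000, 0.0001, 0.0001, 0.0004, 0.0032, 0.0118, 0.2459, 0.3545, 0.3840]  mean=2.4611  Neff=2.9964  idx=[8, 9, 9, 10, 10, 10, 10, 10, 11, 11, 11, 11]
step 2: w=[0.0167, 0.0884, 0.0884, 0.0906, 0.0906, 0.0906, 0.0906, 0.0906, 0.0884, 0.0884, 0.0884, 0.0884]  mean=2.4749  Neff=11.3387  idx=[1, 1, 2, 3, 4, 5, 6, 7, 8, 9, 10, 11]

N_eff = 11.3387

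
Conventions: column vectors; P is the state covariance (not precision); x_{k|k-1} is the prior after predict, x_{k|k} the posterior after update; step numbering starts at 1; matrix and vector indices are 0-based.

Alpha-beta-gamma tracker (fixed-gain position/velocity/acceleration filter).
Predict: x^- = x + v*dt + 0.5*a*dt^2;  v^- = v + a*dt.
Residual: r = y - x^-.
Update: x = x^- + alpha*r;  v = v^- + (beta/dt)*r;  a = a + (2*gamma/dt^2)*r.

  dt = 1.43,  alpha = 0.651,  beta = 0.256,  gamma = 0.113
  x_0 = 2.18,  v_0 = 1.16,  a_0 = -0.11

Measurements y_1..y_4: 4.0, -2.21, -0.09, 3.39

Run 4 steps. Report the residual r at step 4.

resid = 6.8480

step 1: x_pred=3.7263  r=0.2737  x^+=3.9045  v^+=1.0517  a^+=-0.0798
step 2: x_pred=5.3269  r=-7.5369  x^+=0.4204  v^+=-0.4116  a^+=-0.9127
step 3: x_pred=-1.1015  r=1.0115  x^+=-0.4430  v^+=-1.5357  a^+=-0.8009
step 4: x_pred=-3.4580  r=6.8480  x^+=1.0000  v^+=-1.4551  a^+=-0.0441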